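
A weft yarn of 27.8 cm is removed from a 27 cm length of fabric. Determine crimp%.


Formula: Crimp% = ((L_yarn - L_fabric) / L_fabric) * 100
Step 1: Extension = 27.8 - 27 = 0.8 cm
Step 2: Crimp% = (0.8 / 27) * 100
Step 3: Crimp% = 0.02963 * 100 = 2.963% ≈ 3.0%

3.0%


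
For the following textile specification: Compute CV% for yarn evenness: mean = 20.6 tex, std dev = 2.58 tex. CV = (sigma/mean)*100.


Formula: CV% = (standard deviation / mean) * 100
Step 1: Ratio = 2.58 / 20.6 = 0.125243
Step 2: CV% = 0.125243 * 100 = 12.5243% ≈ 12.5%

12.5%


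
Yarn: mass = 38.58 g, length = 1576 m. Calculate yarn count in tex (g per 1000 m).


Formula: Tex = (mass_g / length_m) * 1000
Substituting: Tex = (38.58 / 1576) * 1000
Intermediate: 38.58 / 1576 = 0.0244797 g/m
Tex = 0.0244797 * 1000 = 24.48 tex

24.48 tex


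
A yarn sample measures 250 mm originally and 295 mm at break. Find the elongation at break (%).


Formula: Elongation (%) = ((L_break - L0) / L0) * 100
Step 1: Extension = 295 - 250 = 45 mm
Step 2: Elongation = (45 / 250) * 100
Step 3: Elongation = 0.18 * 100 = 18.0%

18.0%


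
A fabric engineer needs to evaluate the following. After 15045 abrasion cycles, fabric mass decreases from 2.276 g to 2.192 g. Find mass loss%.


Formula: Mass loss% = ((m_before - m_after) / m_before) * 100
Step 1: Mass loss = 2.276 - 2.192 = 0.084 g
Step 2: Ratio = 0.084 / 2.276 = 0.0369069
Step 3: Mass loss% = 0.0369069 * 100 = 3.69069% ≈ 3.69%

3.69%


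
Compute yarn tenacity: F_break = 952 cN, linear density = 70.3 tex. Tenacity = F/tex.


Formula: Tenacity = Breaking force / Linear density
Tenacity = 952 cN / 70.3 tex
Tenacity = 13.54 cN/tex

13.54 cN/tex


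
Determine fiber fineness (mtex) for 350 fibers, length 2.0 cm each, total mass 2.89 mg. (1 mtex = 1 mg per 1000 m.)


Formula: fineness (mtex) = mass (mg) / total length (km) = (mass_mg / total_length_m) * 1000
Step 1: Convert fiber length: 2.0 cm = 0.02 m
Step 2: Total fiber length = 350 * 0.02 = 7.0 m
Step 3: Linear density = 2.89 mg / 7.0 m = 0.4129 mg/m
Step 4: fineness = 0.4129 * 1000 = 412.9 mtex

412.9 mtex


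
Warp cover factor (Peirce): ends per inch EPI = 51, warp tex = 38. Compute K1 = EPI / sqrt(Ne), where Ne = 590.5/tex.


Formula: K1 = EPI / sqrt(Ne), with Ne = 590.5 / tex_warp
Step 1: Ne = 590.5 / 38 = 15.539
Step 2: sqrt(Ne) = sqrt(15.539) = 3.942
Step 3: K1 = 51 / 3.942 = 12.9

12.9


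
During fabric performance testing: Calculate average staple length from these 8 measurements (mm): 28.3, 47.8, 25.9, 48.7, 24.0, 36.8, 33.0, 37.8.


Formula: Mean = sum of lengths / count
Sum = 28.3 + 47.8 + 25.9 + 48.7 + 24.0 + 36.8 + 33.0 + 37.8
Sum = 282.3 mm
Mean = 282.3 / 8 = 35.29 mm

35.29 mm


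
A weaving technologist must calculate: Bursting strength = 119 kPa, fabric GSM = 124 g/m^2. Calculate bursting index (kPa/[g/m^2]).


Formula: Bursting Index = Bursting Strength / Fabric GSM
BI = 119 kPa / 124 g/m^2
BI = 0.960 kPa/(g/m^2)

0.960 kPa/(g/m^2)


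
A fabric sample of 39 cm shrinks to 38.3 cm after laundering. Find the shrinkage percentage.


Formula: Shrinkage% = ((L_before - L_after) / L_before) * 100
Step 1: Shrinkage = 39 - 38.3 = 0.7 cm
Step 2: Shrinkage% = (0.7 / 39) * 100
Step 3: Shrinkage% = 0.017949 * 100 = 1.7949% ≈ 1.8%

1.8%


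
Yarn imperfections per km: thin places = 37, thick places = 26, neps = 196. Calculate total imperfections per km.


Formula: Total = thin places + thick places + neps
Total = 37 + 26 + 196
Total = 259 imperfections/km

259 imperfections/km


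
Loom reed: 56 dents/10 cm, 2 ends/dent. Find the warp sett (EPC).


Formula: EPC = (dents per 10 cm * ends per dent) / 10
Step 1: Total ends per 10 cm = 56 * 2 = 112
Step 2: EPC = 112 / 10 = 11.2 ends/cm

11.2 ends/cm


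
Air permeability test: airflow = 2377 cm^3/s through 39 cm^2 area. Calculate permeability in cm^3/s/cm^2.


Formula: Air Permeability = Airflow / Test Area
AP = 2377 cm^3/s / 39 cm^2
AP = 60.9 cm^3/s/cm^2

60.9 cm^3/s/cm^2


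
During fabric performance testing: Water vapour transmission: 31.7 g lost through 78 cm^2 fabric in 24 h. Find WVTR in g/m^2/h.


Formula: WVTR = mass_loss / (area * time)
Step 1: Convert area: 78 cm^2 = 0.0078 m^2
Step 2: WVTR = 31.7 g / (0.0078 m^2 * 24 h)
Step 3: WVTR = 31.7 / 0.1872 = 169.3 g/m^2/h

169.3 g/m^2/h


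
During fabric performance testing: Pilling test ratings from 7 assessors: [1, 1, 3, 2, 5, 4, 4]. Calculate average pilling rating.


Formula: Mean = sum / count
Sum = 1 + 1 + 3 + 2 + 5 + 4 + 4 = 20
Mean = 20 / 7 = 2.9

2.9


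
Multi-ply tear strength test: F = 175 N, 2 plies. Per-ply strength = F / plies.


Formula: Per-ply strength = Total force / Number of plies
Per-ply = 175 N / 2
Per-ply = 87.5 N

87.5 N


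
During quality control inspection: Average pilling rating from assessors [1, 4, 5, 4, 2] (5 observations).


Formula: Mean = sum / count
Sum = 1 + 4 + 5 + 4 + 2 = 16
Mean = 16 / 5 = 3.2

3.2


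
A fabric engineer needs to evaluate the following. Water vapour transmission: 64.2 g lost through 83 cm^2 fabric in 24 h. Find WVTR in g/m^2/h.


Formula: WVTR = mass_loss / (area * time)
Step 1: Convert area: 83 cm^2 = 0.0083 m^2
Step 2: WVTR = 64.2 g / (0.0083 m^2 * 24 h)
Step 3: WVTR = 64.2 / 0.1992 = 322.3 g/m^2/h

322.3 g/m^2/h


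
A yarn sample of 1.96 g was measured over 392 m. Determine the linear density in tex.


Formula: Tex = (mass_g / length_m) * 1000
Substituting: Tex = (1.96 / 392) * 1000
Intermediate: 1.96 / 392 = 0.005 g/m
Tex = 0.005 * 1000 = 5.00 tex

5.00 tex


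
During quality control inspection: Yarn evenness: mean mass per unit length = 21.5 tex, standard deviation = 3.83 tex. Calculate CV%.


Formula: CV% = (standard deviation / mean) * 100
Step 1: Ratio = 3.83 / 21.5 = 0.17814
Step 2: CV% = 0.17814 * 100 = 17.814% ≈ 17.8%

17.8%


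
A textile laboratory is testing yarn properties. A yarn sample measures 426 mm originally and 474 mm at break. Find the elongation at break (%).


Formula: Elongation (%) = ((L_break - L0) / L0) * 100
Step 1: Extension = 474 - 426 = 48 mm
Step 2: Elongation = (48 / 426) * 100
Step 3: Elongation = 0.112676 * 100 = 11.2676% ≈ 11.3%

11.3%


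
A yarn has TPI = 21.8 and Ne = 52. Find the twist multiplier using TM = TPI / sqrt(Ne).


Formula: TM = TPI / sqrt(Ne)
Step 1: sqrt(Ne) = sqrt(52) = 7.2111
Step 2: TM = 21.8 / 7.2111 = 3.02

3.02 TM


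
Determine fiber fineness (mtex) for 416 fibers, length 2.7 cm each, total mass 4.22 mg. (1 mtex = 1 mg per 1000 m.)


Formula: fineness (mtex) = mass (mg) / total length (km) = (mass_mg / total_length_m) * 1000
Step 1: Convert fiber length: 2.7 cm = 0.027 m
Step 2: Total fiber length = 416 * 0.027 = 11.232 m
Step 3: Linear density = 4.22 mg / 11.232 m = 0.3757 mg/m
Step 4: fineness = 0.3757 * 1000 = 375.7 mtex

375.7 mtex


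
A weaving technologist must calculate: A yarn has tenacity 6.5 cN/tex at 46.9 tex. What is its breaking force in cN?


Formula: Breaking force = Tenacity * Linear density
F = 6.5 cN/tex * 46.9 tex
F = 304.85 cN

304.85 cN


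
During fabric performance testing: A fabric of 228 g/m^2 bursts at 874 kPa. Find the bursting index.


Formula: Bursting Index = Bursting Strength / Fabric GSM
BI = 874 kPa / 228 g/m^2
BI = 3.833 kPa/(g/m^2)

3.833 kPa/(g/m^2)


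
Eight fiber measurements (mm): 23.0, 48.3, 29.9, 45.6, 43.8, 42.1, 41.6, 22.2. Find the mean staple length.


Formula: Mean = sum of lengths / count
Sum = 23.0 + 48.3 + 29.9 + 45.6 + 43.8 + 42.1 + 41.6 + 22.2
Sum = 296.5 mm
Mean = 296.5 / 8 = 37.06 mm

37.06 mm


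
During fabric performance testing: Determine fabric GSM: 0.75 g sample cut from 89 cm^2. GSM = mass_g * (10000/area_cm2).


Formula: GSM = mass_g / area_m2
Step 1: Convert area: 89 cm^2 = 89 / 10000 = 0.0089 m^2
Step 2: GSM = 0.75 g / 0.0089 m^2 = 84.3 g/m^2

84.3 g/m^2


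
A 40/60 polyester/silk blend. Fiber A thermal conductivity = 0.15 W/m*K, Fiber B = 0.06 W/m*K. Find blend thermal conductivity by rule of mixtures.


Formula: Blend property = (fraction_A * property_A) + (fraction_B * property_B)
Step 1: Contribution A = 40/100 * 0.15 W/m*K = 0.06 W/m*K
Step 2: Contribution B = 60/100 * 0.06 W/m*K = 0.036 W/m*K
Step 3: Blend thermal conductivity = 0.06 + 0.036 = 0.096 W/m*K

0.096 W/m*K


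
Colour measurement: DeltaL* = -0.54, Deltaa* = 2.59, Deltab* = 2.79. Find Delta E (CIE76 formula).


Formula: Delta E = sqrt(dL*^2 + da*^2 + db*^2)
Step 1: dL*^2 = (-0.54)^2 = 0.2916
Step 2: da*^2 = 2.59^2 = 6.7081
Step 3: db*^2 = 2.79^2 = 7.7841
Step 4: Sum = 0.2916 + 6.7081 + 7.7841 = 14.7838
Step 5: Delta E = sqrt(14.7838) = 3.84

3.84 Delta E


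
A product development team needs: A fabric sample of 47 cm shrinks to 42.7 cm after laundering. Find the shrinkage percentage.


Formula: Shrinkage% = ((L_before - L_after) / L_before) * 100
Step 1: Shrinkage = 47 - 42.7 = 4.3 cm
Step 2: Shrinkage% = (4.3 / 47) * 100
Step 3: Shrinkage% = 0.091489 * 100 = 9.1489% ≈ 9.1%

9.1%


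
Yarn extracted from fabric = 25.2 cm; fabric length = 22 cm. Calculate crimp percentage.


Formula: Crimp% = ((L_yarn - L_fabric) / L_fabric) * 100
Step 1: Extension = 25.2 - 22 = 3.2 cm
Step 2: Crimp% = (3.2 / 22) * 100
Step 3: Crimp% = 0.145455 * 100 = 14.5455% ≈ 14.5%

14.5%


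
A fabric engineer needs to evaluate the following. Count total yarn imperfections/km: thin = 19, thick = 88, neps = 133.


Formula: Total = thin places + thick places + neps
Total = 19 + 88 + 133
Total = 240 imperfections/km

240 imperfections/km


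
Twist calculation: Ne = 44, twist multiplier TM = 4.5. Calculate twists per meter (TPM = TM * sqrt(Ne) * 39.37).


Formula: TPM = TM * sqrt(Ne) * 39.37
Step 1: sqrt(Ne) = sqrt(44) = 6.6332
Step 2: TM * sqrt(Ne) = 4.5 * 6.6332 = 29.8494
Step 3: TPM = 29.8494 * 39.37 = 1175 twists/m

1175 twists/m


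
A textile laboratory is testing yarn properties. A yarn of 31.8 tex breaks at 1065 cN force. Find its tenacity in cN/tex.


Formula: Tenacity = Breaking force / Linear density
Tenacity = 1065 cN / 31.8 tex
Tenacity = 33.49 cN/tex

33.49 cN/tex


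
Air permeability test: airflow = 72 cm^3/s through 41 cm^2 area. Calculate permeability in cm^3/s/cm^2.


Formula: Air Permeability = Airflow / Test Area
AP = 72 cm^3/s / 41 cm^2
AP = 1.8 cm^3/s/cm^2

1.8 cm^3/s/cm^2


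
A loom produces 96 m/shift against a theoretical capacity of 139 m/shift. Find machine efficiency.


Formula: Efficiency% = (Actual output / Theoretical output) * 100
Efficiency% = (96 / 139) * 100
Efficiency% = 0.690647 * 100 = 69.0647% ≈ 69.1%

69.1%


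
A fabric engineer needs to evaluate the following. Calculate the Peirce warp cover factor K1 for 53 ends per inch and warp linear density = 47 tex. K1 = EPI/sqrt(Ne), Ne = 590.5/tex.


Formula: K1 = EPI / sqrt(Ne), with Ne = 590.5 / tex_warp
Step 1: Ne = 590.5 / 47 = 12.564
Step 2: sqrt(Ne) = sqrt(12.564) = 3.5446
Step 3: K1 = 53 / 3.5446 = 15.0

15.0


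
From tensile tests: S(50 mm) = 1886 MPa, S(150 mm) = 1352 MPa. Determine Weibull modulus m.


Formula: m = ln(L1/L2) / ln(S2/S1)
Step 1: ln(L1/L2) = ln(50/150) = -1.09861
Step 2: S2/S1 = 1352/1886 = 0.71686
Step 3: ln(S2/S1) = ln(0.71686) = -0.33287
Step 4: m = -1.09861 / -0.33287 = 3.30

3.30 (Weibull m)


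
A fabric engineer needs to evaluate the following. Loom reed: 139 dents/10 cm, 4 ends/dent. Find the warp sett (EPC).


Formula: EPC = (dents per 10 cm * ends per dent) / 10
Step 1: Total ends per 10 cm = 139 * 4 = 556
Step 2: EPC = 556 / 10 = 55.6 ends/cm

55.6 ends/cm


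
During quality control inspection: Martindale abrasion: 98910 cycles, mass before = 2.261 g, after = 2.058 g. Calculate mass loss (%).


Formula: Mass loss% = ((m_before - m_after) / m_before) * 100
Step 1: Mass loss = 2.261 - 2.058 = 0.203 g
Step 2: Ratio = 0.203 / 2.261 = 0.0897833
Step 3: Mass loss% = 0.0897833 * 100 = 8.97833% ≈ 8.98%

8.98%


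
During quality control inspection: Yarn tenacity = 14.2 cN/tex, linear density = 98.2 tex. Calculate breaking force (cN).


Formula: Breaking force = Tenacity * Linear density
F = 14.2 cN/tex * 98.2 tex
F = 1394.44 cN

1394.44 cN


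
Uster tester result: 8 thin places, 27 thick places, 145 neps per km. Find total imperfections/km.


Formula: Total = thin places + thick places + neps
Total = 8 + 27 + 145
Total = 180 imperfections/km

180 imperfections/km


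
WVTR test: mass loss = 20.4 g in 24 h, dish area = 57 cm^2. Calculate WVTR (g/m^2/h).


Formula: WVTR = mass_loss / (area * time)
Step 1: Convert area: 57 cm^2 = 0.0057 m^2
Step 2: WVTR = 20.4 g / (0.0057 m^2 * 24 h)
Step 3: WVTR = 20.4 / 0.1368 = 149.1 g/m^2/h

149.1 g/m^2/h


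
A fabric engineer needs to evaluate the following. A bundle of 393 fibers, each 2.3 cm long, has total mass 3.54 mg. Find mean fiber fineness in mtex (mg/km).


Formula: fineness (mtex) = mass (mg) / total length (km) = (mass_mg / total_length_m) * 1000
Step 1: Convert fiber length: 2.3 cm = 0.023 m
Step 2: Total fiber length = 393 * 0.023 = 9.039 m
Step 3: Linear density = 3.54 mg / 9.039 m = 0.3916 mg/m
Step 4: fineness = 0.3916 * 1000 = 391.6 mtex

391.6 mtex


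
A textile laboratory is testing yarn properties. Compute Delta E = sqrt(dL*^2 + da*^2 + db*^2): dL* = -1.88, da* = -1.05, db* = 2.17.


Formula: Delta E = sqrt(dL*^2 + da*^2 + db*^2)
Step 1: dL*^2 = (-1.88)^2 = 3.5344
Step 2: da*^2 = (-1.05)^2 = 1.1025
Step 3: db*^2 = 2.17^2 = 4.7089
Step 4: Sum = 3.5344 + 1.1025 + 4.7089 = 9.3458
Step 5: Delta E = sqrt(9.3458) = 3.06

3.06 Delta E


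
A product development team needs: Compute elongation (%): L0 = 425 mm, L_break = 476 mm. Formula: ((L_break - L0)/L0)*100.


Formula: Elongation (%) = ((L_break - L0) / L0) * 100
Step 1: Extension = 476 - 425 = 51 mm
Step 2: Elongation = (51 / 425) * 100
Step 3: Elongation = 0.12 * 100 = 12.0%

12.0%


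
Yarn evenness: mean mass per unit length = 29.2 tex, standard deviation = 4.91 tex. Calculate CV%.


Formula: CV% = (standard deviation / mean) * 100
Step 1: Ratio = 4.91 / 29.2 = 0.168151
Step 2: CV% = 0.168151 * 100 = 16.8151% ≈ 16.8%

16.8%


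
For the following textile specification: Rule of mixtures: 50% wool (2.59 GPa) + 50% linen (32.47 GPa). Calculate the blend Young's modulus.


Formula: Blend property = (fraction_A * property_A) + (fraction_B * property_B)
Step 1: Contribution A = 50/100 * 2.59 GPa = 1.295 GPa
Step 2: Contribution B = 50/100 * 32.47 GPa = 16.235 GPa
Step 3: Blend Young's modulus = 1.295 + 16.235 = 17.53 GPa

17.53 GPa


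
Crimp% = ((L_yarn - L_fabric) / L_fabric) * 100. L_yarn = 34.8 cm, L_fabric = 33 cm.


Formula: Crimp% = ((L_yarn - L_fabric) / L_fabric) * 100
Step 1: Extension = 34.8 - 33 = 1.8 cm
Step 2: Crimp% = (1.8 / 33) * 100
Step 3: Crimp% = 0.054545 * 100 = 5.4545% ≈ 5.5%

5.5%


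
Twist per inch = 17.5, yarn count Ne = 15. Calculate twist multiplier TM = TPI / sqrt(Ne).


Formula: TM = TPI / sqrt(Ne)
Step 1: sqrt(Ne) = sqrt(15) = 3.873
Step 2: TM = 17.5 / 3.873 = 4.52

4.52 TM


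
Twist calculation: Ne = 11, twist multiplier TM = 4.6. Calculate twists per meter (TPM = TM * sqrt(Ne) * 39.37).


Formula: TPM = TM * sqrt(Ne) * 39.37
Step 1: sqrt(Ne) = sqrt(11) = 3.3166
Step 2: TM * sqrt(Ne) = 4.6 * 3.3166 = 15.2564
Step 3: TPM = 15.2564 * 39.37 = 601 twists/m

601 twists/m


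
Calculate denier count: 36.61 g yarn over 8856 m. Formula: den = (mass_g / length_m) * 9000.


Formula: den = (mass_g / length_m) * 9000
Substituting: den = (36.61 / 8856) * 9000
Intermediate: 36.61 / 8856 = 0.00413392 g/m
den = 0.00413392 * 9000 = 37.2 denier

37.2 denier


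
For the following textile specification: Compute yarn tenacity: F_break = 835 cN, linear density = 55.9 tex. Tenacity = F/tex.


Formula: Tenacity = Breaking force / Linear density
Tenacity = 835 cN / 55.9 tex
Tenacity = 14.94 cN/tex

14.94 cN/tex


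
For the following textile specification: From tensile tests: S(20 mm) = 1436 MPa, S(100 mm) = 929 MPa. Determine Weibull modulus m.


Formula: m = ln(L1/L2) / ln(S2/S1)
Step 1: ln(L1/L2) = ln(20/100) = -1.60944
Step 2: S2/S1 = 929/1436 = 0.64694
Step 3: ln(S2/S1) = ln(0.64694) = -0.43550
Step 4: m = -1.60944 / -0.43550 = 3.70

3.70 (Weibull m)


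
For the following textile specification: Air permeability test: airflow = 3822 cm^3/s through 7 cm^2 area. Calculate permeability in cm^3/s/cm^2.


Formula: Air Permeability = Airflow / Test Area
AP = 3822 cm^3/s / 7 cm^2
AP = 546.0 cm^3/s/cm^2

546.0 cm^3/s/cm^2


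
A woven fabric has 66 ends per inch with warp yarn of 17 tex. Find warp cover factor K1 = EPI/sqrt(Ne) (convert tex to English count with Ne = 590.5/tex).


Formula: K1 = EPI / sqrt(Ne), with Ne = 590.5 / tex_warp
Step 1: Ne = 590.5 / 17 = 34.735
Step 2: sqrt(Ne) = sqrt(34.735) = 5.8936
Step 3: K1 = 66 / 5.8936 = 11.2

11.2


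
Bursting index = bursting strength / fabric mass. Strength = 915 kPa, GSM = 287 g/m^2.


Formula: Bursting Index = Bursting Strength / Fabric GSM
BI = 915 kPa / 287 g/m^2
BI = 3.188 kPa/(g/m^2)

3.188 kPa/(g/m^2)


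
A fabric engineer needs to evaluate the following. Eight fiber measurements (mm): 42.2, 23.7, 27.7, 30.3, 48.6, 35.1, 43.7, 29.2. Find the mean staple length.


Formula: Mean = sum of lengths / count
Sum = 42.2 + 23.7 + 27.7 + 30.3 + 48.6 + 35.1 + 43.7 + 29.2
Sum = 280.5 mm
Mean = 280.5 / 8 = 35.06 mm

35.06 mm


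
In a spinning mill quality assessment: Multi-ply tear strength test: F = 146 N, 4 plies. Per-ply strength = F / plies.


Formula: Per-ply strength = Total force / Number of plies
Per-ply = 146 N / 4
Per-ply = 36.5 N

36.5 N


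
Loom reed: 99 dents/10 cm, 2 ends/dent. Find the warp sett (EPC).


Formula: EPC = (dents per 10 cm * ends per dent) / 10
Step 1: Total ends per 10 cm = 99 * 2 = 198
Step 2: EPC = 198 / 10 = 19.8 ends/cm

19.8 ends/cm


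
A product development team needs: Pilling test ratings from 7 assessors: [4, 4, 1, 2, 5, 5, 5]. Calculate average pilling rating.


Formula: Mean = sum / count
Sum = 4 + 4 + 1 + 2 + 5 + 5 + 5 = 26
Mean = 26 / 7 = 3.7

3.7


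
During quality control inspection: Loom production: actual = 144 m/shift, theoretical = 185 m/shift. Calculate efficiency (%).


Formula: Efficiency% = (Actual output / Theoretical output) * 100
Efficiency% = (144 / 185) * 100
Efficiency% = 0.778378 * 100 = 77.8378% ≈ 77.8%

77.8%


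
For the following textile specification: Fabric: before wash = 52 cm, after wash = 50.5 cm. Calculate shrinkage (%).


Formula: Shrinkage% = ((L_before - L_after) / L_before) * 100
Step 1: Shrinkage = 52 - 50.5 = 1.5 cm
Step 2: Shrinkage% = (1.5 / 52) * 100
Step 3: Shrinkage% = 0.028846 * 100 = 2.8846% ≈ 2.9%

2.9%


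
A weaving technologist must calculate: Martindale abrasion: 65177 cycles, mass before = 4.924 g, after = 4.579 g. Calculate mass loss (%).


Formula: Mass loss% = ((m_before - m_after) / m_before) * 100
Step 1: Mass loss = 4.924 - 4.579 = 0.345 g
Step 2: Ratio = 0.345 / 4.924 = 0.070065
Step 3: Mass loss% = 0.070065 * 100 = 7.0065% ≈ 7.01%

7.01%


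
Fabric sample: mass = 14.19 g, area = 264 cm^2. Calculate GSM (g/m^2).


Formula: GSM = mass_g / area_m2
Step 1: Convert area: 264 cm^2 = 264 / 10000 = 0.0264 m^2
Step 2: GSM = 14.19 g / 0.0264 m^2 = 537.5 g/m^2

537.5 g/m^2


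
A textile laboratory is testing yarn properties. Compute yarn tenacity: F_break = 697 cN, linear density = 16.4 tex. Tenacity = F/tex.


Formula: Tenacity = Breaking force / Linear density
Tenacity = 697 cN / 16.4 tex
Tenacity = 42.50 cN/tex

42.50 cN/tex


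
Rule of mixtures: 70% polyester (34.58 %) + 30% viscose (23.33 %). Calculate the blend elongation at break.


Formula: Blend property = (fraction_A * property_A) + (fraction_B * property_B)
Step 1: Contribution A = 70/100 * 34.58 % = 24.206 %
Step 2: Contribution B = 30/100 * 23.33 % = 6.999 %
Step 3: Blend elongation at break = 24.206 + 6.999 = 31.205 %

31.205 %


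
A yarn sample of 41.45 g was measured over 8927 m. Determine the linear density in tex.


Formula: Tex = (mass_g / length_m) * 1000
Substituting: Tex = (41.45 / 8927) * 1000
Intermediate: 41.45 / 8927 = 0.00464322 g/m
Tex = 0.00464322 * 1000 = 4.64 tex

4.64 tex


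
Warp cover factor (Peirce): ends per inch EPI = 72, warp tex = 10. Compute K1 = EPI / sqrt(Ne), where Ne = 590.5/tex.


Formula: K1 = EPI / sqrt(Ne), with Ne = 590.5 / tex_warp
Step 1: Ne = 590.5 / 10 = 59.05
Step 2: sqrt(Ne) = sqrt(59.05) = 7.6844
Step 3: K1 = 72 / 7.6844 = 9.4

9.4


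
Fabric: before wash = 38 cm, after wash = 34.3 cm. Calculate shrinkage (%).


Formula: Shrinkage% = ((L_before - L_after) / L_before) * 100
Step 1: Shrinkage = 38 - 34.3 = 3.7 cm
Step 2: Shrinkage% = (3.7 / 38) * 100
Step 3: Shrinkage% = 0.097368 * 100 = 9.7368% ≈ 9.7%

9.7%


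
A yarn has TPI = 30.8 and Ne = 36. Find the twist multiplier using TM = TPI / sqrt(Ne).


Formula: TM = TPI / sqrt(Ne)
Step 1: sqrt(Ne) = sqrt(36) = 6
Step 2: TM = 30.8 / 6 = 5.13

5.13 TM


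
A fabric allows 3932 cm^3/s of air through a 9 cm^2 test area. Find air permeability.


Formula: Air Permeability = Airflow / Test Area
AP = 3932 cm^3/s / 9 cm^2
AP = 436.9 cm^3/s/cm^2

436.9 cm^3/s/cm^2


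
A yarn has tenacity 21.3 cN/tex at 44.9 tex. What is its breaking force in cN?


Formula: Breaking force = Tenacity * Linear density
F = 21.3 cN/tex * 44.9 tex
F = 956.37 cN

956.37 cN


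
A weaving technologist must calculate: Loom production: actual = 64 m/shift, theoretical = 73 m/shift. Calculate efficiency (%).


Formula: Efficiency% = (Actual output / Theoretical output) * 100
Efficiency% = (64 / 73) * 100
Efficiency% = 0.876712 * 100 = 87.6712% ≈ 87.7%

87.7%


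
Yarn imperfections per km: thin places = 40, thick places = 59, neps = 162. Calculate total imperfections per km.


Formula: Total = thin places + thick places + neps
Total = 40 + 59 + 162
Total = 261 imperfections/km

261 imperfections/km


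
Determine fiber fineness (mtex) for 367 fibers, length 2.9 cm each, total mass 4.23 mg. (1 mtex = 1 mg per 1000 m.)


Formula: fineness (mtex) = mass (mg) / total length (km) = (mass_mg / total_length_m) * 1000
Step 1: Convert fiber length: 2.9 cm = 0.029 m
Step 2: Total fiber length = 367 * 0.029 = 10.643 m
Step 3: Linear density = 4.23 mg / 10.643 m = 0.3974 mg/m
Step 4: fineness = 0.3974 * 1000 = 397.4 mtex

397.4 mtex


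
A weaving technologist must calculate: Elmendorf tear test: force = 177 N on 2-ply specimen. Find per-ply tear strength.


Formula: Per-ply strength = Total force / Number of plies
Per-ply = 177 N / 2
Per-ply = 88.5 N

88.5 N


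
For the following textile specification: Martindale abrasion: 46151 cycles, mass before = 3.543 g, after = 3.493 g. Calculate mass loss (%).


Formula: Mass loss% = ((m_before - m_after) / m_before) * 100
Step 1: Mass loss = 3.543 - 3.493 = 0.05 g
Step 2: Ratio = 0.05 / 3.543 = 0.0141123
Step 3: Mass loss% = 0.0141123 * 100 = 1.41123% ≈ 1.41%

1.41%


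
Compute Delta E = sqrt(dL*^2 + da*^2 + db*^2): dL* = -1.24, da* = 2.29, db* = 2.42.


Formula: Delta E = sqrt(dL*^2 + da*^2 + db*^2)
Step 1: dL*^2 = (-1.24)^2 = 1.5376
Step 2: da*^2 = 2.29^2 = 5.2441
Step 3: db*^2 = 2.42^2 = 5.8564
Step 4: Sum = 1.5376 + 5.2441 + 5.8564 = 12.6381
Step 5: Delta E = sqrt(12.6381) = 3.56

3.56 Delta E


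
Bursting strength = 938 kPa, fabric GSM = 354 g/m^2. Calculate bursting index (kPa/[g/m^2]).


Formula: Bursting Index = Bursting Strength / Fabric GSM
BI = 938 kPa / 354 g/m^2
BI = 2.650 kPa/(g/m^2)

2.650 kPa/(g/m^2)


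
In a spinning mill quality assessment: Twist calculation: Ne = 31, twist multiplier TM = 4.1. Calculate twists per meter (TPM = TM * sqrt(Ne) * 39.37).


Formula: TPM = TM * sqrt(Ne) * 39.37
Step 1: sqrt(Ne) = sqrt(31) = 5.5678
Step 2: TM * sqrt(Ne) = 4.1 * 5.5678 = 22.828
Step 3: TPM = 22.828 * 39.37 = 899 twists/m

899 twists/m


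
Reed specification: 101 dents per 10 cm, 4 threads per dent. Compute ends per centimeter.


Formula: EPC = (dents per 10 cm * ends per dent) / 10
Step 1: Total ends per 10 cm = 101 * 4 = 404
Step 2: EPC = 404 / 10 = 40.4 ends/cm

40.4 ends/cm


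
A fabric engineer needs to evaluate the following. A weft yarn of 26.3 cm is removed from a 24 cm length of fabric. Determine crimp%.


Formula: Crimp% = ((L_yarn - L_fabric) / L_fabric) * 100
Step 1: Extension = 26.3 - 24 = 2.3 cm
Step 2: Crimp% = (2.3 / 24) * 100
Step 3: Crimp% = 0.095833 * 100 = 9.5833% ≈ 9.6%

9.6%


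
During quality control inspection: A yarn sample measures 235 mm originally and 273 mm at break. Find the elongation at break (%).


Formula: Elongation (%) = ((L_break - L0) / L0) * 100
Step 1: Extension = 273 - 235 = 38 mm
Step 2: Elongation = (38 / 235) * 100
Step 3: Elongation = 0.161702 * 100 = 16.1702% ≈ 16.2%

16.2%


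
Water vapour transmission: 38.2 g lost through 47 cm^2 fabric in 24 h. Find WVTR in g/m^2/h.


Formula: WVTR = mass_loss / (area * time)
Step 1: Convert area: 47 cm^2 = 0.0047 m^2
Step 2: WVTR = 38.2 g / (0.0047 m^2 * 24 h)
Step 3: WVTR = 38.2 / 0.1128 = 338.7 g/m^2/h

338.7 g/m^2/h


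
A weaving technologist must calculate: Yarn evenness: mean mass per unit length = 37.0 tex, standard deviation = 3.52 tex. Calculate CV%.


Formula: CV% = (standard deviation / mean) * 100
Step 1: Ratio = 3.52 / 37.0 = 0.095135
Step 2: CV% = 0.095135 * 100 = 9.5135% ≈ 9.5%

9.5%


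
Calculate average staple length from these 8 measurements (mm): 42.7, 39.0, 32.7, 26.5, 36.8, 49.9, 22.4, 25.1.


Formula: Mean = sum of lengths / count
Sum = 42.7 + 39.0 + 32.7 + 26.5 + 36.8 + 49.9 + 22.4 + 25.1
Sum = 275.1 mm
Mean = 275.1 / 8 = 34.39 mm

34.39 mm


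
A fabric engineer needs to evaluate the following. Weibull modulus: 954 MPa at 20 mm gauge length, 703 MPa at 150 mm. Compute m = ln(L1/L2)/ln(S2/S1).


Formula: m = ln(L1/L2) / ln(S2/S1)
Step 1: ln(L1/L2) = ln(20/150) = -2.01490
Step 2: S2/S1 = 703/954 = 0.7369
Step 3: ln(S2/S1) = ln(0.7369) = -0.30530
Step 4: m = -2.01490 / -0.30530 = 6.60

6.60 (Weibull m)


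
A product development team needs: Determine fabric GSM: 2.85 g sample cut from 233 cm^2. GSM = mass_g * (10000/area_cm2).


Formula: GSM = mass_g / area_m2
Step 1: Convert area: 233 cm^2 = 233 / 10000 = 0.0233 m^2
Step 2: GSM = 2.85 g / 0.0233 m^2 = 122.3 g/m^2

122.3 g/m^2


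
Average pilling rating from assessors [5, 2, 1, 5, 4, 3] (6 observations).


Formula: Mean = sum / count
Sum = 5 + 2 + 1 + 5 + 4 + 3 = 20
Mean = 20 / 6 = 3.3

3.3


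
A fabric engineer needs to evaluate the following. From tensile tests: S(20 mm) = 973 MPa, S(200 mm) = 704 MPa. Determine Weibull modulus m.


Formula: m = ln(L1/L2) / ln(S2/S1)
Step 1: ln(L1/L2) = ln(20/200) = -2.30259
Step 2: S2/S1 = 704/973 = 0.72354
Step 3: ln(S2/S1) = ln(0.72354) = -0.32360
Step 4: m = -2.30259 / -0.32360 = 7.12

7.12 (Weibull m)


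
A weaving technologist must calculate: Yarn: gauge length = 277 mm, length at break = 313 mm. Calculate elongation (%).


Formula: Elongation (%) = ((L_break - L0) / L0) * 100
Step 1: Extension = 313 - 277 = 36 mm
Step 2: Elongation = (36 / 277) * 100
Step 3: Elongation = 0.129964 * 100 = 12.9964% ≈ 13.0%

13.0%


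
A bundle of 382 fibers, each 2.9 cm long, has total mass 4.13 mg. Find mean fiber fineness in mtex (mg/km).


Formula: fineness (mtex) = mass (mg) / total length (km) = (mass_mg / total_length_m) * 1000
Step 1: Convert fiber length: 2.9 cm = 0.029 m
Step 2: Total fiber length = 382 * 0.029 = 11.078 m
Step 3: Linear density = 4.13 mg / 11.078 m = 0.3728 mg/m
Step 4: fineness = 0.3728 * 1000 = 372.8 mtex

372.8 mtex


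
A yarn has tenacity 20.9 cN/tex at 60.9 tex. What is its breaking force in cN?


Formula: Breaking force = Tenacity * Linear density
F = 20.9 cN/tex * 60.9 tex
F = 1272.81 cN

1272.81 cN


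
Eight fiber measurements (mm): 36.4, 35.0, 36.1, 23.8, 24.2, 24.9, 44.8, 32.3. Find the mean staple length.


Formula: Mean = sum of lengths / count
Sum = 36.4 + 35.0 + 36.1 + 23.8 + 24.2 + 24.9 + 44.8 + 32.3
Sum = 257.5 mm
Mean = 257.5 / 8 = 32.19 mm

32.19 mm


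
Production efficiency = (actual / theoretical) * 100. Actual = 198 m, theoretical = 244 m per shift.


Formula: Efficiency% = (Actual output / Theoretical output) * 100
Efficiency% = (198 / 244) * 100
Efficiency% = 0.811475 * 100 = 81.1475% ≈ 81.1%

81.1%


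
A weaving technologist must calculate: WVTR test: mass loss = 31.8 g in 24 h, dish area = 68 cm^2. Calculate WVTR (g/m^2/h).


Formula: WVTR = mass_loss / (area * time)
Step 1: Convert area: 68 cm^2 = 0.0068 m^2
Step 2: WVTR = 31.8 g / (0.0068 m^2 * 24 h)
Step 3: WVTR = 31.8 / 0.1632 = 194.9 g/m^2/h

194.9 g/m^2/h


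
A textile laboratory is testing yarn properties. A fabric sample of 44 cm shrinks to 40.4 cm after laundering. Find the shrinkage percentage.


Formula: Shrinkage% = ((L_before - L_after) / L_before) * 100
Step 1: Shrinkage = 44 - 40.4 = 3.6 cm
Step 2: Shrinkage% = (3.6 / 44) * 100
Step 3: Shrinkage% = 0.081818 * 100 = 8.1818% ≈ 8.2%

8.2%


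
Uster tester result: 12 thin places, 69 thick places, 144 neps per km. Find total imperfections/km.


Formula: Total = thin places + thick places + neps
Total = 12 + 69 + 144
Total = 225 imperfections/km

225 imperfections/km


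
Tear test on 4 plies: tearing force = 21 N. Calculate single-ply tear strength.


Formula: Per-ply strength = Total force / Number of plies
Per-ply = 21 N / 4
Per-ply = 5.25 N

5.25 N


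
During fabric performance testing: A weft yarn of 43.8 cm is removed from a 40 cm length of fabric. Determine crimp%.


Formula: Crimp% = ((L_yarn - L_fabric) / L_fabric) * 100
Step 1: Extension = 43.8 - 40 = 3.8 cm
Step 2: Crimp% = (3.8 / 40) * 100
Step 3: Crimp% = 0.095 * 100 = 9.5%

9.5%


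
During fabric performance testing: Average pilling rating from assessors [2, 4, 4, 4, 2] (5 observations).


Formula: Mean = sum / count
Sum = 2 + 4 + 4 + 4 + 2 = 16
Mean = 16 / 5 = 3.2

3.2


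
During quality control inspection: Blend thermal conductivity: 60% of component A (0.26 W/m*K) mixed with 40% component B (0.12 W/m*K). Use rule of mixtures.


Formula: Blend property = (fraction_A * property_A) + (fraction_B * property_B)
Step 1: Contribution A = 60/100 * 0.26 W/m*K = 0.156 W/m*K
Step 2: Contribution B = 40/100 * 0.12 W/m*K = 0.048 W/m*K
Step 3: Blend thermal conductivity = 0.156 + 0.048 = 0.204 W/m*K

0.204 W/m*K


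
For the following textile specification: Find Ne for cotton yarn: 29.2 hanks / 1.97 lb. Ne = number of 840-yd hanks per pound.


Formula: Ne = hanks / mass_lb
Substituting: Ne = 29.2 / 1.97
Ne = 14.8

14.8 Ne


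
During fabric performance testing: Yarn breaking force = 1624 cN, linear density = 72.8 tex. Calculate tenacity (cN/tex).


Formula: Tenacity = Breaking force / Linear density
Tenacity = 1624 cN / 72.8 tex
Tenacity = 22.31 cN/tex

22.31 cN/tex


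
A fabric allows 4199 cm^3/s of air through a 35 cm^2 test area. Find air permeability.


Formula: Air Permeability = Airflow / Test Area
AP = 4199 cm^3/s / 35 cm^2
AP = 120.0 cm^3/s/cm^2

120.0 cm^3/s/cm^2


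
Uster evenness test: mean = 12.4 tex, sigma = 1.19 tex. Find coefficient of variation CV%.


Formula: CV% = (standard deviation / mean) * 100
Step 1: Ratio = 1.19 / 12.4 = 0.095968
Step 2: CV% = 0.095968 * 100 = 9.5968% ≈ 9.6%

9.6%


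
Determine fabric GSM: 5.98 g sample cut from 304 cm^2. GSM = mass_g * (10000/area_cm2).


Formula: GSM = mass_g / area_m2
Step 1: Convert area: 304 cm^2 = 304 / 10000 = 0.0304 m^2
Step 2: GSM = 5.98 g / 0.0304 m^2 = 196.7 g/m^2

196.7 g/m^2


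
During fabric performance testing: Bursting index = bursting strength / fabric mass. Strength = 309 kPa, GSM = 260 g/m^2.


Formula: Bursting Index = Bursting Strength / Fabric GSM
BI = 309 kPa / 260 g/m^2
BI = 1.188 kPa/(g/m^2)

1.188 kPa/(g/m^2)


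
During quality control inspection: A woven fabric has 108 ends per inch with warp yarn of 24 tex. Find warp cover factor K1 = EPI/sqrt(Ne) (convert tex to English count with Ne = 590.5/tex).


Formula: K1 = EPI / sqrt(Ne), with Ne = 590.5 / tex_warp
Step 1: Ne = 590.5 / 24 = 24.604
Step 2: sqrt(Ne) = sqrt(24.604) = 4.9602
Step 3: K1 = 108 / 4.9602 = 21.8

21.8


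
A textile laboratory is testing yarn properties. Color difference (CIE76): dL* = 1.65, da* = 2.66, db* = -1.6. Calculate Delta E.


Formula: Delta E = sqrt(dL*^2 + da*^2 + db*^2)
Step 1: dL*^2 = 1.65^2 = 2.7225
Step 2: da*^2 = 2.66^2 = 7.0756
Step 3: db*^2 = (-1.6)^2 = 2.56
Step 4: Sum = 2.7225 + 7.0756 + 2.56 = 12.3581
Step 5: Delta E = sqrt(12.3581) = 3.52

3.52 Delta E


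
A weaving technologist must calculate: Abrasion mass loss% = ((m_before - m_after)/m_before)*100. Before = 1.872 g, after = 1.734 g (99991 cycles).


Formula: Mass loss% = ((m_before - m_after) / m_before) * 100
Step 1: Mass loss = 1.872 - 1.734 = 0.138 g
Step 2: Ratio = 0.138 / 1.872 = 0.0737179
Step 3: Mass loss% = 0.0737179 * 100 = 7.37179% ≈ 7.37%

7.37%


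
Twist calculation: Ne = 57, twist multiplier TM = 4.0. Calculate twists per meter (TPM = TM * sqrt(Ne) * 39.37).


Formula: TPM = TM * sqrt(Ne) * 39.37
Step 1: sqrt(Ne) = sqrt(57) = 7.5498
Step 2: TM * sqrt(Ne) = 4.0 * 7.5498 = 30.1992
Step 3: TPM = 30.1992 * 39.37 = 1189 twists/m

1189 twists/m


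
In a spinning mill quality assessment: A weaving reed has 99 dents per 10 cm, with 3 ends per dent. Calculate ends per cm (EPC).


Formula: EPC = (dents per 10 cm * ends per dent) / 10
Step 1: Total ends per 10 cm = 99 * 3 = 297
Step 2: EPC = 297 / 10 = 29.7 ends/cm

29.7 ends/cm


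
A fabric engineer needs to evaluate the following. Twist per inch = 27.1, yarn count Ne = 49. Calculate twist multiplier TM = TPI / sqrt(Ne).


Formula: TM = TPI / sqrt(Ne)
Step 1: sqrt(Ne) = sqrt(49) = 7
Step 2: TM = 27.1 / 7 = 3.87

3.87 TM


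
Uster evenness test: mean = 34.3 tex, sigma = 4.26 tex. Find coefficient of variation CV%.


Formula: CV% = (standard deviation / mean) * 100
Step 1: Ratio = 4.26 / 34.3 = 0.124198
Step 2: CV% = 0.124198 * 100 = 12.4198% ≈ 12.4%

12.4%


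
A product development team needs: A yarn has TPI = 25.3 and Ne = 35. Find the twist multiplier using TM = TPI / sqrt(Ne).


Formula: TM = TPI / sqrt(Ne)
Step 1: sqrt(Ne) = sqrt(35) = 5.9161
Step 2: TM = 25.3 / 5.9161 = 4.28

4.28 TM


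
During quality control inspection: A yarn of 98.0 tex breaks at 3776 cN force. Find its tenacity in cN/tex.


Formula: Tenacity = Breaking force / Linear density
Tenacity = 3776 cN / 98.0 tex
Tenacity = 38.53 cN/tex

38.53 cN/tex


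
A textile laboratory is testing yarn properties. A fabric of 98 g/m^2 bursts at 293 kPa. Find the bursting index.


Formula: Bursting Index = Bursting Strength / Fabric GSM
BI = 293 kPa / 98 g/m^2
BI = 2.990 kPa/(g/m^2)

2.990 kPa/(g/m^2)


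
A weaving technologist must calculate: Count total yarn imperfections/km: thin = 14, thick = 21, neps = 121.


Formula: Total = thin places + thick places + neps
Total = 14 + 21 + 121
Total = 156 imperfections/km

156 imperfections/km


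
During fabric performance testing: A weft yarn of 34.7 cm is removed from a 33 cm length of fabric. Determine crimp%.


Formula: Crimp% = ((L_yarn - L_fabric) / L_fabric) * 100
Step 1: Extension = 34.7 - 33 = 1.7 cm
Step 2: Crimp% = (1.7 / 33) * 100
Step 3: Crimp% = 0.051515 * 100 = 5.1515% ≈ 5.2%

5.2%


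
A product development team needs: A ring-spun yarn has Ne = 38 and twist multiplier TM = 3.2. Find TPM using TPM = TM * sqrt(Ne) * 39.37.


Formula: TPM = TM * sqrt(Ne) * 39.37
Step 1: sqrt(Ne) = sqrt(38) = 6.1644
Step 2: TM * sqrt(Ne) = 3.2 * 6.1644 = 19.7261
Step 3: TPM = 19.7261 * 39.37 = 777 twists/m

777 twists/m


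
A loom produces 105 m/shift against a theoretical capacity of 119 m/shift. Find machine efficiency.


Formula: Efficiency% = (Actual output / Theoretical output) * 100
Efficiency% = (105 / 119) * 100
Efficiency% = 0.882353 * 100 = 88.2353% ≈ 88.2%

88.2%


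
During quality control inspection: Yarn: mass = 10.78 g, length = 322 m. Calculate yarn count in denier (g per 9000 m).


Formula: den = (mass_g / length_m) * 9000
Substituting: den = (10.78 / 322) * 9000
Intermediate: 10.78 / 322 = 0.03347826 g/m
den = 0.03347826 * 9000 = 301.3 denier

301.3 denier


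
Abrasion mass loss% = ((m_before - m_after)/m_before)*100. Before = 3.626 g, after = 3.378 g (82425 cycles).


Formula: Mass loss% = ((m_before - m_after) / m_before) * 100
Step 1: Mass loss = 3.626 - 3.378 = 0.248 g
Step 2: Ratio = 0.248 / 3.626 = 0.0683949
Step 3: Mass loss% = 0.0683949 * 100 = 6.83949% ≈ 6.84%

6.84%


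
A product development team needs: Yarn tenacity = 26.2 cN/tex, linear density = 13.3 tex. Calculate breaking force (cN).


Formula: Breaking force = Tenacity * Linear density
F = 26.2 cN/tex * 13.3 tex
F = 348.46 cN

348.46 cN


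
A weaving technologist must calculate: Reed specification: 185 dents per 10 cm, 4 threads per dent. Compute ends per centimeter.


Formula: EPC = (dents per 10 cm * ends per dent) / 10
Step 1: Total ends per 10 cm = 185 * 4 = 740
Step 2: EPC = 740 / 10 = 74.0 ends/cm

74.0 ends/cm


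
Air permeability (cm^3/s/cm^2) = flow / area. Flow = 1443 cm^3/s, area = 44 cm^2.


Formula: Air Permeability = Airflow / Test Area
AP = 1443 cm^3/s / 44 cm^2
AP = 32.8 cm^3/s/cm^2

32.8 cm^3/s/cm^2


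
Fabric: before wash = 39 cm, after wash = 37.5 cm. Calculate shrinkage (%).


Formula: Shrinkage% = ((L_before - L_after) / L_before) * 100
Step 1: Shrinkage = 39 - 37.5 = 1.5 cm
Step 2: Shrinkage% = (1.5 / 39) * 100
Step 3: Shrinkage% = 0.038462 * 100 = 3.8462% ≈ 3.8%

3.8%


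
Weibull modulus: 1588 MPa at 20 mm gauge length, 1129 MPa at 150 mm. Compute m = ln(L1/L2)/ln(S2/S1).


Formula: m = ln(L1/L2) / ln(S2/S1)
Step 1: ln(L1/L2) = ln(20/150) = -2.01490
Step 2: S2/S1 = 1129/1588 = 0.71096
Step 3: ln(S2/S1) = ln(0.71096) = -0.34114
Step 4: m = -2.01490 / -0.34114 = 5.91

5.91 (Weibull m)


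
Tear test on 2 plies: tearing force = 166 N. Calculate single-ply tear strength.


Formula: Per-ply strength = Total force / Number of plies
Per-ply = 166 N / 2
Per-ply = 83 N

83 N


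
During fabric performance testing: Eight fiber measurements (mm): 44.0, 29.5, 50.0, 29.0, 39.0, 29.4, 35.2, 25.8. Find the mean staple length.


Formula: Mean = sum of lengths / count
Sum = 44.0 + 29.5 + 50.0 + 29.0 + 39.0 + 29.4 + 35.2 + 25.8
Sum = 281.9 mm
Mean = 281.9 / 8 = 35.24 mm

35.24 mm


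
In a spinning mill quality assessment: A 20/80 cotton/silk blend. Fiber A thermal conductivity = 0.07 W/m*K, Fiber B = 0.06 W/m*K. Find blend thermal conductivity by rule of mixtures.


Formula: Blend property = (fraction_A * property_A) + (fraction_B * property_B)
Step 1: Contribution A = 20/100 * 0.07 W/m*K = 0.014 W/m*K
Step 2: Contribution B = 80/100 * 0.06 W/m*K = 0.048 W/m*K
Step 3: Blend thermal conductivity = 0.014 + 0.048 = 0.062 W/m*K

0.062 W/m*K


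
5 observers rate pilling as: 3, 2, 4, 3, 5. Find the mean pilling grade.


Formula: Mean = sum / count
Sum = 3 + 2 + 4 + 3 + 5 = 17
Mean = 17 / 5 = 3.4

3.4


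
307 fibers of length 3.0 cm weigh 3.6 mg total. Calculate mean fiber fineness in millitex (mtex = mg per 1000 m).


Formula: fineness (mtex) = mass (mg) / total length (km) = (mass_mg / total_length_m) * 1000
Step 1: Convert fiber length: 3.0 cm = 0.03 m
Step 2: Total fiber length = 307 * 0.03 = 9.21 m
Step 3: Linear density = 3.6 mg / 9.21 m = 0.3909 mg/m
Step 4: fineness = 0.3909 * 1000 = 390.9 mtex

390.9 mtex


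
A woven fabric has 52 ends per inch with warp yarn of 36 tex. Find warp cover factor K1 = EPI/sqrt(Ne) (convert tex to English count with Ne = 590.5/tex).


Formula: K1 = EPI / sqrt(Ne), with Ne = 590.5 / tex_warp
Step 1: Ne = 590.5 / 36 = 16.403
Step 2: sqrt(Ne) = sqrt(16.403) = 4.0501
Step 3: K1 = 52 / 4.0501 = 12.8

12.8
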